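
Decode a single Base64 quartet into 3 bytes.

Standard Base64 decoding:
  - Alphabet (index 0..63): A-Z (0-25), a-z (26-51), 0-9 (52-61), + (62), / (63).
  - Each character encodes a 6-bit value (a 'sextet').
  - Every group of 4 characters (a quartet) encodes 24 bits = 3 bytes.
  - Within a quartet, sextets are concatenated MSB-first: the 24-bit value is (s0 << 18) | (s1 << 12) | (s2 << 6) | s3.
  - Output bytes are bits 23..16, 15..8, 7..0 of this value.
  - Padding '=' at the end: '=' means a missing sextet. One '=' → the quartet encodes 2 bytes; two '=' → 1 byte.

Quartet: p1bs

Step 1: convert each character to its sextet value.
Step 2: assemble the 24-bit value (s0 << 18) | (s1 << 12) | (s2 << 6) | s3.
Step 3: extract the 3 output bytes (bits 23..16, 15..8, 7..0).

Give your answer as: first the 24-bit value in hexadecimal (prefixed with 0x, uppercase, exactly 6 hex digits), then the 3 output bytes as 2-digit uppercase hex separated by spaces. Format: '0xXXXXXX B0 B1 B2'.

Sextets: p=41, 1=53, b=27, s=44
24-bit: (41<<18) | (53<<12) | (27<<6) | 44
      = 0xA40000 | 0x035000 | 0x0006C0 | 0x00002C
      = 0xA756EC
Bytes: (v>>16)&0xFF=A7, (v>>8)&0xFF=56, v&0xFF=EC

Answer: 0xA756EC A7 56 EC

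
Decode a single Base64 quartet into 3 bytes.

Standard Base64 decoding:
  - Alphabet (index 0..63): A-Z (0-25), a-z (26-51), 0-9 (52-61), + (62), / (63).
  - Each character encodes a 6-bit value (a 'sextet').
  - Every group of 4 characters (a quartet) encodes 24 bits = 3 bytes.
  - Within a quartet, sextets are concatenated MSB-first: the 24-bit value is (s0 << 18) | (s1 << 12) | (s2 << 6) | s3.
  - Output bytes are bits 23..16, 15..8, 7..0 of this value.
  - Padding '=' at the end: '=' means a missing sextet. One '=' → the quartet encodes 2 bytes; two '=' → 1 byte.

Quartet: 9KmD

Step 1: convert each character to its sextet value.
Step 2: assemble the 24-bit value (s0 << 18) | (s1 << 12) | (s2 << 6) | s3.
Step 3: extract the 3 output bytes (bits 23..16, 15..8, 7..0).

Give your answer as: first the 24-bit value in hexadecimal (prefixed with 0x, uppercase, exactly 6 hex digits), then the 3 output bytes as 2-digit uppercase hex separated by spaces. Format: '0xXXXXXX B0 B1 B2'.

Answer: 0xF4A983 F4 A9 83

Derivation:
Sextets: 9=61, K=10, m=38, D=3
24-bit: (61<<18) | (10<<12) | (38<<6) | 3
      = 0xF40000 | 0x00A000 | 0x000980 | 0x000003
      = 0xF4A983
Bytes: (v>>16)&0xFF=F4, (v>>8)&0xFF=A9, v&0xFF=83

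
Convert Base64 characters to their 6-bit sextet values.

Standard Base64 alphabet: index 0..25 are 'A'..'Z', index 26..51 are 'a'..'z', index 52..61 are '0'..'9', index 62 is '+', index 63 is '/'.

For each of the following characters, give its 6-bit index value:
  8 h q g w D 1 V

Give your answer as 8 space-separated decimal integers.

'8': 0..9 range, 52 + ord('8') − ord('0') = 60
'h': a..z range, 26 + ord('h') − ord('a') = 33
'q': a..z range, 26 + ord('q') − ord('a') = 42
'g': a..z range, 26 + ord('g') − ord('a') = 32
'w': a..z range, 26 + ord('w') − ord('a') = 48
'D': A..Z range, ord('D') − ord('A') = 3
'1': 0..9 range, 52 + ord('1') − ord('0') = 53
'V': A..Z range, ord('V') − ord('A') = 21

Answer: 60 33 42 32 48 3 53 21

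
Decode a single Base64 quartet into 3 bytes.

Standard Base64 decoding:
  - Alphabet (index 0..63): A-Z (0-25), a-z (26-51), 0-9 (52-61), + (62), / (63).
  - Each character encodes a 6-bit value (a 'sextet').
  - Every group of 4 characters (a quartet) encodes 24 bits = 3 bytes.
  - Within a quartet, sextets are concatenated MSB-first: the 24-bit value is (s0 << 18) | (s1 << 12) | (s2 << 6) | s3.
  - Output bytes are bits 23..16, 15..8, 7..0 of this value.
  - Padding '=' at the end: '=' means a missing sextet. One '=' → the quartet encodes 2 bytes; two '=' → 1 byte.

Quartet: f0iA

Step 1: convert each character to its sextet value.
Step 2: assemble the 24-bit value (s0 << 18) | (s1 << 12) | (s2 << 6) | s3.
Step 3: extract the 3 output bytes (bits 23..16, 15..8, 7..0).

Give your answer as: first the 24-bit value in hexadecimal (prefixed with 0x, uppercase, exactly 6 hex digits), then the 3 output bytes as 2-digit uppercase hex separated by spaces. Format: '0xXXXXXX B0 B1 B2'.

Sextets: f=31, 0=52, i=34, A=0
24-bit: (31<<18) | (52<<12) | (34<<6) | 0
      = 0x7C0000 | 0x034000 | 0x000880 | 0x000000
      = 0x7F4880
Bytes: (v>>16)&0xFF=7F, (v>>8)&0xFF=48, v&0xFF=80

Answer: 0x7F4880 7F 48 80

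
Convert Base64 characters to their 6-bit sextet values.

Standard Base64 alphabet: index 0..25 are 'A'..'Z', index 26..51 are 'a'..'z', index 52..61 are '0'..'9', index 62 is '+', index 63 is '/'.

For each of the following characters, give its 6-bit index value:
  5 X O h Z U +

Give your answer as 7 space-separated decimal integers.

Answer: 57 23 14 33 25 20 62

Derivation:
'5': 0..9 range, 52 + ord('5') − ord('0') = 57
'X': A..Z range, ord('X') − ord('A') = 23
'O': A..Z range, ord('O') − ord('A') = 14
'h': a..z range, 26 + ord('h') − ord('a') = 33
'Z': A..Z range, ord('Z') − ord('A') = 25
'U': A..Z range, ord('U') − ord('A') = 20
'+': index 62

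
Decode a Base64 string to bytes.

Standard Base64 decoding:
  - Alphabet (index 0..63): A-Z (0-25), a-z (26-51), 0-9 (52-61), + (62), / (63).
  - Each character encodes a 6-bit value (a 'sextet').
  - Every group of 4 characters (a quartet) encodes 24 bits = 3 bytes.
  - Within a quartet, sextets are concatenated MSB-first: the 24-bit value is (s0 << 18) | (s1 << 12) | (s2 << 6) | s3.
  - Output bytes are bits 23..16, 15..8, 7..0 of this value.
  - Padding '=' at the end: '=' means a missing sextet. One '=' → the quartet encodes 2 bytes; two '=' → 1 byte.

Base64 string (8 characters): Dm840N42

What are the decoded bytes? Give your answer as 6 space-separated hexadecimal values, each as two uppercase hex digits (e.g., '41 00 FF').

Answer: 0E 6F 38 D0 DE 36

Derivation:
After char 0 ('D'=3): chars_in_quartet=1 acc=0x3 bytes_emitted=0
After char 1 ('m'=38): chars_in_quartet=2 acc=0xE6 bytes_emitted=0
After char 2 ('8'=60): chars_in_quartet=3 acc=0x39BC bytes_emitted=0
After char 3 ('4'=56): chars_in_quartet=4 acc=0xE6F38 -> emit 0E 6F 38, reset; bytes_emitted=3
After char 4 ('0'=52): chars_in_quartet=1 acc=0x34 bytes_emitted=3
After char 5 ('N'=13): chars_in_quartet=2 acc=0xD0D bytes_emitted=3
After char 6 ('4'=56): chars_in_quartet=3 acc=0x34378 bytes_emitted=3
After char 7 ('2'=54): chars_in_quartet=4 acc=0xD0DE36 -> emit D0 DE 36, reset; bytes_emitted=6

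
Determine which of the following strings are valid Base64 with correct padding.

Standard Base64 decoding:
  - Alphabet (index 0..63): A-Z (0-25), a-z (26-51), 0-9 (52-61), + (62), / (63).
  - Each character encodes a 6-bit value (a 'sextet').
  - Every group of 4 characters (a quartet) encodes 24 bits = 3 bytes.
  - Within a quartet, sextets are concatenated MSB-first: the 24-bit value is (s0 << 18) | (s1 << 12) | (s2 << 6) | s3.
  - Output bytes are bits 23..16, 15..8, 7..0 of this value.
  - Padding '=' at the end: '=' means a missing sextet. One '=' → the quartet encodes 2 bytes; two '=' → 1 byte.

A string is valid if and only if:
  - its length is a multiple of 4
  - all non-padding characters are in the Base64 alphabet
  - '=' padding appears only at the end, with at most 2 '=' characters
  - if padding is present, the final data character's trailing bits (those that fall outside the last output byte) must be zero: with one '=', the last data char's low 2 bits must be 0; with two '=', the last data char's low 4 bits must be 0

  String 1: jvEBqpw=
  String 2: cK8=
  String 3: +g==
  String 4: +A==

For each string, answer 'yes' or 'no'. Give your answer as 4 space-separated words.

String 1: 'jvEBqpw=' → valid
String 2: 'cK8=' → valid
String 3: '+g==' → valid
String 4: '+A==' → valid

Answer: yes yes yes yes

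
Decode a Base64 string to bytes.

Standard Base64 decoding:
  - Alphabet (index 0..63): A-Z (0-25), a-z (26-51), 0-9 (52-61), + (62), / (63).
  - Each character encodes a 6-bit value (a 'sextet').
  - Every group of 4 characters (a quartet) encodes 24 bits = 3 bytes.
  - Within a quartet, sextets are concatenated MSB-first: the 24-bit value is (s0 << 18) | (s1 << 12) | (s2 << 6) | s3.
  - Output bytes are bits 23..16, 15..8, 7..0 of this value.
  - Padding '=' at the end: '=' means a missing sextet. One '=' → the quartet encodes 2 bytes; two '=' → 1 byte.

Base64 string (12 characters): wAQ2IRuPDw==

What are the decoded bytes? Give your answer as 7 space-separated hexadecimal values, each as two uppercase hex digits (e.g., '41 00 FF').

After char 0 ('w'=48): chars_in_quartet=1 acc=0x30 bytes_emitted=0
After char 1 ('A'=0): chars_in_quartet=2 acc=0xC00 bytes_emitted=0
After char 2 ('Q'=16): chars_in_quartet=3 acc=0x30010 bytes_emitted=0
After char 3 ('2'=54): chars_in_quartet=4 acc=0xC00436 -> emit C0 04 36, reset; bytes_emitted=3
After char 4 ('I'=8): chars_in_quartet=1 acc=0x8 bytes_emitted=3
After char 5 ('R'=17): chars_in_quartet=2 acc=0x211 bytes_emitted=3
After char 6 ('u'=46): chars_in_quartet=3 acc=0x846E bytes_emitted=3
After char 7 ('P'=15): chars_in_quartet=4 acc=0x211B8F -> emit 21 1B 8F, reset; bytes_emitted=6
After char 8 ('D'=3): chars_in_quartet=1 acc=0x3 bytes_emitted=6
After char 9 ('w'=48): chars_in_quartet=2 acc=0xF0 bytes_emitted=6
Padding '==': partial quartet acc=0xF0 -> emit 0F; bytes_emitted=7

Answer: C0 04 36 21 1B 8F 0F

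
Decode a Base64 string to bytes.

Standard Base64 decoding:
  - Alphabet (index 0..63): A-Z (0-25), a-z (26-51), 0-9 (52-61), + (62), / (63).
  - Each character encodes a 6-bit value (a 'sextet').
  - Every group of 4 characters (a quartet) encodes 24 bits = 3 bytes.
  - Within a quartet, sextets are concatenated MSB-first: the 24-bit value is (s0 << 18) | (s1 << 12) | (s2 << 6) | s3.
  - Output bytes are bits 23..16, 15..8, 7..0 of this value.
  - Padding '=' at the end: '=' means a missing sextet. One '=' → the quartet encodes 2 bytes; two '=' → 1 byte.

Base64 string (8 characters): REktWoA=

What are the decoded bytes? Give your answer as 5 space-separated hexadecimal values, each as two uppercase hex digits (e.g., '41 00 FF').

Answer: 44 49 2D 5A 80

Derivation:
After char 0 ('R'=17): chars_in_quartet=1 acc=0x11 bytes_emitted=0
After char 1 ('E'=4): chars_in_quartet=2 acc=0x444 bytes_emitted=0
After char 2 ('k'=36): chars_in_quartet=3 acc=0x11124 bytes_emitted=0
After char 3 ('t'=45): chars_in_quartet=4 acc=0x44492D -> emit 44 49 2D, reset; bytes_emitted=3
After char 4 ('W'=22): chars_in_quartet=1 acc=0x16 bytes_emitted=3
After char 5 ('o'=40): chars_in_quartet=2 acc=0x5A8 bytes_emitted=3
After char 6 ('A'=0): chars_in_quartet=3 acc=0x16A00 bytes_emitted=3
Padding '=': partial quartet acc=0x16A00 -> emit 5A 80; bytes_emitted=5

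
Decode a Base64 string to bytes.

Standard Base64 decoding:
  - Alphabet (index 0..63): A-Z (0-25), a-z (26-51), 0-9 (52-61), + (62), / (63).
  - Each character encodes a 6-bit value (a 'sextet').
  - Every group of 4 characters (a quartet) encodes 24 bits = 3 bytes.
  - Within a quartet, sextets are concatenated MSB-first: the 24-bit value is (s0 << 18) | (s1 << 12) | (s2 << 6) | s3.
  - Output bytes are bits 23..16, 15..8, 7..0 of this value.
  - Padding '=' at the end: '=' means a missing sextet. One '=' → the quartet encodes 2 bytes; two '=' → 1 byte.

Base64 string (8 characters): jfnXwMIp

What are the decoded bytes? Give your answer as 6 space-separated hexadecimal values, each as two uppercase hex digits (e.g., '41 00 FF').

After char 0 ('j'=35): chars_in_quartet=1 acc=0x23 bytes_emitted=0
After char 1 ('f'=31): chars_in_quartet=2 acc=0x8DF bytes_emitted=0
After char 2 ('n'=39): chars_in_quartet=3 acc=0x237E7 bytes_emitted=0
After char 3 ('X'=23): chars_in_quartet=4 acc=0x8DF9D7 -> emit 8D F9 D7, reset; bytes_emitted=3
After char 4 ('w'=48): chars_in_quartet=1 acc=0x30 bytes_emitted=3
After char 5 ('M'=12): chars_in_quartet=2 acc=0xC0C bytes_emitted=3
After char 6 ('I'=8): chars_in_quartet=3 acc=0x30308 bytes_emitted=3
After char 7 ('p'=41): chars_in_quartet=4 acc=0xC0C229 -> emit C0 C2 29, reset; bytes_emitted=6

Answer: 8D F9 D7 C0 C2 29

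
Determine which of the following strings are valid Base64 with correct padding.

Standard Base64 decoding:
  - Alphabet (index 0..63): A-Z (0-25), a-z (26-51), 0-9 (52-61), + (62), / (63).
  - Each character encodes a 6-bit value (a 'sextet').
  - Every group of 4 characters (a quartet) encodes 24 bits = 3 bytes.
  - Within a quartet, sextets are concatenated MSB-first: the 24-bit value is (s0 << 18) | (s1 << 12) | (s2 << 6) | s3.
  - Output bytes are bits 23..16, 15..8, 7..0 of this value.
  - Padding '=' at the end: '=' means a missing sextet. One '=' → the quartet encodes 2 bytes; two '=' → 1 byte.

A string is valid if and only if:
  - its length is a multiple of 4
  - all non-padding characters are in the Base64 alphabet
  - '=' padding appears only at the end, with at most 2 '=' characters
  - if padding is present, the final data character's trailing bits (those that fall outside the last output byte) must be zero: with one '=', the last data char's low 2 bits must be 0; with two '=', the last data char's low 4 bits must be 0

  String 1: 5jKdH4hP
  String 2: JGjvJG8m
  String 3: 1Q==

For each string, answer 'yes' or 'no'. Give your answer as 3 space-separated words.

Answer: yes yes yes

Derivation:
String 1: '5jKdH4hP' → valid
String 2: 'JGjvJG8m' → valid
String 3: '1Q==' → valid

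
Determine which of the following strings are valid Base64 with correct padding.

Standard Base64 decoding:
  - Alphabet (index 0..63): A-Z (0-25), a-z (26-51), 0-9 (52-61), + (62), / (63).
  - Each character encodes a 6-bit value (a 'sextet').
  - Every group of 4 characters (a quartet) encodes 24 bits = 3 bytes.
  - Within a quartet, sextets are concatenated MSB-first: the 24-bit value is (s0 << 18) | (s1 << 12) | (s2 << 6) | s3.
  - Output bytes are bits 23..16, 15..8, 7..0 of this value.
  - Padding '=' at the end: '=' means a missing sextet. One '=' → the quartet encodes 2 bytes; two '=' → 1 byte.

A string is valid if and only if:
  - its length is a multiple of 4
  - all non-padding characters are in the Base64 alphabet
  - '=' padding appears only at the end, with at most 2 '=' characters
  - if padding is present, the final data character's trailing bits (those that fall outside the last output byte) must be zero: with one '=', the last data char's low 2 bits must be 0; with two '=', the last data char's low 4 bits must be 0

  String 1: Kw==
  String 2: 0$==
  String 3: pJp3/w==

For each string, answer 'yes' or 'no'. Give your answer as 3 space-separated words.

Answer: yes no yes

Derivation:
String 1: 'Kw==' → valid
String 2: '0$==' → invalid (bad char(s): ['$'])
String 3: 'pJp3/w==' → valid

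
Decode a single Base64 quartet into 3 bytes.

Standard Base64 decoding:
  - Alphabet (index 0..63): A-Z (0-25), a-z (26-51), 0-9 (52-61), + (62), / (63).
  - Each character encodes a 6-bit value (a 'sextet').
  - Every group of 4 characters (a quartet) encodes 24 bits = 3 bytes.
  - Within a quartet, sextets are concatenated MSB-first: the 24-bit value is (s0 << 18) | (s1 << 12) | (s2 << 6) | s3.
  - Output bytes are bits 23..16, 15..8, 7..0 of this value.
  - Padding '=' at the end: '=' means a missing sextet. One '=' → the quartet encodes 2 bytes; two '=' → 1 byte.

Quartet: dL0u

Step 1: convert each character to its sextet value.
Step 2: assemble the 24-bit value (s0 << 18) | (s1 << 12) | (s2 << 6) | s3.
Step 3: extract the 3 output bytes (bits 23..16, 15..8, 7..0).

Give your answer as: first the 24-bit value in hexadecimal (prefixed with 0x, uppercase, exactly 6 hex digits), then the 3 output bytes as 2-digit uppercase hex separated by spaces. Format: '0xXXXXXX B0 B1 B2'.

Answer: 0x74BD2E 74 BD 2E

Derivation:
Sextets: d=29, L=11, 0=52, u=46
24-bit: (29<<18) | (11<<12) | (52<<6) | 46
      = 0x740000 | 0x00B000 | 0x000D00 | 0x00002E
      = 0x74BD2E
Bytes: (v>>16)&0xFF=74, (v>>8)&0xFF=BD, v&0xFF=2E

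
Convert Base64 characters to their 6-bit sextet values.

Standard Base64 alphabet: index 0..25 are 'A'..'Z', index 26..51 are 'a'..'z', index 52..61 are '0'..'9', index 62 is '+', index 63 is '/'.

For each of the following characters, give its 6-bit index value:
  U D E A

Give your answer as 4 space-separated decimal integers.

'U': A..Z range, ord('U') − ord('A') = 20
'D': A..Z range, ord('D') − ord('A') = 3
'E': A..Z range, ord('E') − ord('A') = 4
'A': A..Z range, ord('A') − ord('A') = 0

Answer: 20 3 4 0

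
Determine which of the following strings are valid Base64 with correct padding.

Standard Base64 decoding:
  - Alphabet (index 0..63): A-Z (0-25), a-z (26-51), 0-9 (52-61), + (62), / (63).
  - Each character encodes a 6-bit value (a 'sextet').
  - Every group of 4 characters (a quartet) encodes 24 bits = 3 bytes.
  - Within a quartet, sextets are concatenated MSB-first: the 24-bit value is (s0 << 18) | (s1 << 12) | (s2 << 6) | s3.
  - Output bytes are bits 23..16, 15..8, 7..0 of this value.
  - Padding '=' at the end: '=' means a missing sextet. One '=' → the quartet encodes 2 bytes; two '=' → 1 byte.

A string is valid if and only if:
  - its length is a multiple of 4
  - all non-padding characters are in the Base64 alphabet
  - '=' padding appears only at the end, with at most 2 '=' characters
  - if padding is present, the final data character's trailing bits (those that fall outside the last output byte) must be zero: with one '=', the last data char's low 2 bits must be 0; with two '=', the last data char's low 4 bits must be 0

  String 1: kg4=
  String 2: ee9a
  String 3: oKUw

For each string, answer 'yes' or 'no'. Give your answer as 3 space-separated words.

String 1: 'kg4=' → valid
String 2: 'ee9a' → valid
String 3: 'oKUw' → valid

Answer: yes yes yes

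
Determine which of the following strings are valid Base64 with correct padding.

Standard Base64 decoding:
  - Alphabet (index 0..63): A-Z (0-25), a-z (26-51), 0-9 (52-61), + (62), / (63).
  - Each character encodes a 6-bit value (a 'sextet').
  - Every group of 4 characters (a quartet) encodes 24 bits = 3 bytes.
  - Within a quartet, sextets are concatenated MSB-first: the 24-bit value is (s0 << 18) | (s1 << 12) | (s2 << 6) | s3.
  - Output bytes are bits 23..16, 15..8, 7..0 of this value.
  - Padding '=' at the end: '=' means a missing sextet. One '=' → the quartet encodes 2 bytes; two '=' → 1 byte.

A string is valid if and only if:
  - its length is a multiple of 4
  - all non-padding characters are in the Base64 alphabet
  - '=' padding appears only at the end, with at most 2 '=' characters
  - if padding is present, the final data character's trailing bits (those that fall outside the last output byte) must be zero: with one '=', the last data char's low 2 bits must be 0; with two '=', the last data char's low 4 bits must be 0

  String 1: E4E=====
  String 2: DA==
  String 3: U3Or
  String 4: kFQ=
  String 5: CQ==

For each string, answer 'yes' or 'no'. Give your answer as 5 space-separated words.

Answer: no yes yes yes yes

Derivation:
String 1: 'E4E=====' → invalid (5 pad chars (max 2))
String 2: 'DA==' → valid
String 3: 'U3Or' → valid
String 4: 'kFQ=' → valid
String 5: 'CQ==' → valid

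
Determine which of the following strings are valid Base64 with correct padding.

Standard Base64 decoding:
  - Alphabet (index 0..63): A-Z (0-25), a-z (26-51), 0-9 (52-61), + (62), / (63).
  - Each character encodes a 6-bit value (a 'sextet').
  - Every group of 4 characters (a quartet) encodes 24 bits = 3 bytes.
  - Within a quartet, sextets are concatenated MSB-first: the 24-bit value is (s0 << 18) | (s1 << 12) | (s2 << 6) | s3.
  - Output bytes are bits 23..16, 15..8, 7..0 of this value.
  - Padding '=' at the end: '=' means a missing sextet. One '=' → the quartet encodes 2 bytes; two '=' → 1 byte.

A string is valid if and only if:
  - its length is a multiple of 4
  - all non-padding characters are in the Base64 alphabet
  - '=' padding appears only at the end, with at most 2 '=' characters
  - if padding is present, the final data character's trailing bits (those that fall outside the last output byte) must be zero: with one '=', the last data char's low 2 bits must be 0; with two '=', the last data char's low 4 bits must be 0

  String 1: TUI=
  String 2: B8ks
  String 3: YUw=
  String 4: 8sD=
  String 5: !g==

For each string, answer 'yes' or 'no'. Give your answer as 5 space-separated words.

String 1: 'TUI=' → valid
String 2: 'B8ks' → valid
String 3: 'YUw=' → valid
String 4: '8sD=' → invalid (bad trailing bits)
String 5: '!g==' → invalid (bad char(s): ['!'])

Answer: yes yes yes no no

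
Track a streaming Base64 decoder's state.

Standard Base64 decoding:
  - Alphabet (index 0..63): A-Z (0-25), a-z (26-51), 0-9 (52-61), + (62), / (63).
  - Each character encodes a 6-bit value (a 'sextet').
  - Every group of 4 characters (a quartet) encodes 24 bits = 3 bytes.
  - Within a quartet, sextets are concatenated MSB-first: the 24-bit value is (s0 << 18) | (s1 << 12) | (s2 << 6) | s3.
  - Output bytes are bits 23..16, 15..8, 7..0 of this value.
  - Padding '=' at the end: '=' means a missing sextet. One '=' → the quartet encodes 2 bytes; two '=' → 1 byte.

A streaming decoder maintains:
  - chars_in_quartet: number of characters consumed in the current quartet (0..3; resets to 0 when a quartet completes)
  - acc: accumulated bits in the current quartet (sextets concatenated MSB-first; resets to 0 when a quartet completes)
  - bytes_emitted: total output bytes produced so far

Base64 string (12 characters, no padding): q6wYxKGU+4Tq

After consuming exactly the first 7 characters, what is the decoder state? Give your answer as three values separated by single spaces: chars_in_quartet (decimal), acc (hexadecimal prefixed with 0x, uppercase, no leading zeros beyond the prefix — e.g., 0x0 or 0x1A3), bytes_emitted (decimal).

Answer: 3 0x31286 3

Derivation:
After char 0 ('q'=42): chars_in_quartet=1 acc=0x2A bytes_emitted=0
After char 1 ('6'=58): chars_in_quartet=2 acc=0xABA bytes_emitted=0
After char 2 ('w'=48): chars_in_quartet=3 acc=0x2AEB0 bytes_emitted=0
After char 3 ('Y'=24): chars_in_quartet=4 acc=0xABAC18 -> emit AB AC 18, reset; bytes_emitted=3
After char 4 ('x'=49): chars_in_quartet=1 acc=0x31 bytes_emitted=3
After char 5 ('K'=10): chars_in_quartet=2 acc=0xC4A bytes_emitted=3
After char 6 ('G'=6): chars_in_quartet=3 acc=0x31286 bytes_emitted=3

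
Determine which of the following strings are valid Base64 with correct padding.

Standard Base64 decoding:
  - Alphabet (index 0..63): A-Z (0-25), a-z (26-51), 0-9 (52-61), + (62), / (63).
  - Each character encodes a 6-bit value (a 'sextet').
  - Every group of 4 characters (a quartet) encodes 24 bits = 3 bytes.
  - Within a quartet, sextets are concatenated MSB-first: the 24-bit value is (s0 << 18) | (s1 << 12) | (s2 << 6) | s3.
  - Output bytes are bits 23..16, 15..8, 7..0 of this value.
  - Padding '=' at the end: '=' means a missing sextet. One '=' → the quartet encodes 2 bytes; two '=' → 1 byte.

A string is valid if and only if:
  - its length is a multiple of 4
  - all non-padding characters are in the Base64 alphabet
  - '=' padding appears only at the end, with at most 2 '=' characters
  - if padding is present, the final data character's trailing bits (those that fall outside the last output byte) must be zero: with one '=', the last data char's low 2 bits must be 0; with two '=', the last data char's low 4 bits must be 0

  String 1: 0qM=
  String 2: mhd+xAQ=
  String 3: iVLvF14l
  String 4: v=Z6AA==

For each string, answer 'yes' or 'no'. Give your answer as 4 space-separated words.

String 1: '0qM=' → valid
String 2: 'mhd+xAQ=' → valid
String 3: 'iVLvF14l' → valid
String 4: 'v=Z6AA==' → invalid (bad char(s): ['=']; '=' in middle)

Answer: yes yes yes no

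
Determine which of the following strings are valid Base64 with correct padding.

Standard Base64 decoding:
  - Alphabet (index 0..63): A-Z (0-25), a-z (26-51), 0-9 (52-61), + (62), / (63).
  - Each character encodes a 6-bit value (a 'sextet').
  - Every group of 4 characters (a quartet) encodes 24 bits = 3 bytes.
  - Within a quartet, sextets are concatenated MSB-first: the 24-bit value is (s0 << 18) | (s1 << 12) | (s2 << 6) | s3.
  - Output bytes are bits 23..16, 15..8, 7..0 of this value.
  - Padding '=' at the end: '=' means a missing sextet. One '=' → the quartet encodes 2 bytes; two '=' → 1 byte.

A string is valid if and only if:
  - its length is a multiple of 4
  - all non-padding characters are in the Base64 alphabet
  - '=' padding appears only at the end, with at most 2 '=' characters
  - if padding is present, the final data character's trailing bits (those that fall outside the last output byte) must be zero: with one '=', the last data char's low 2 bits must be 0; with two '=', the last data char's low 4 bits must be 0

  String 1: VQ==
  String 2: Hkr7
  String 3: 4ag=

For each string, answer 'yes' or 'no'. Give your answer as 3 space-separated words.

Answer: yes yes yes

Derivation:
String 1: 'VQ==' → valid
String 2: 'Hkr7' → valid
String 3: '4ag=' → valid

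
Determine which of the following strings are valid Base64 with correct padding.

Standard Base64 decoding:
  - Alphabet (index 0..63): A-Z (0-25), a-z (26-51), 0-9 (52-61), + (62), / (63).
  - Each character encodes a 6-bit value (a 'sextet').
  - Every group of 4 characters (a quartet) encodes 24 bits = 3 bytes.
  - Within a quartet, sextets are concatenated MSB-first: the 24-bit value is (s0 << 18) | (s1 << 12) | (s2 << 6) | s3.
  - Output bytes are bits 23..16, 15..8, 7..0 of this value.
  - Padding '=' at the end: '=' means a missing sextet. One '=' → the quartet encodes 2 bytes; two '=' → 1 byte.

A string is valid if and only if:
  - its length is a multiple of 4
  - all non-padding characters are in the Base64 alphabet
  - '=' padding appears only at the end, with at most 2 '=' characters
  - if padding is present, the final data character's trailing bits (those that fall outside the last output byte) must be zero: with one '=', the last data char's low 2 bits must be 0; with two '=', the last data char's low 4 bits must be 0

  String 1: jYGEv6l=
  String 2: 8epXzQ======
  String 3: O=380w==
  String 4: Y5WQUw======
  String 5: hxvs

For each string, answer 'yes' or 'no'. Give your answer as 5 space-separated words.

String 1: 'jYGEv6l=' → invalid (bad trailing bits)
String 2: '8epXzQ======' → invalid (6 pad chars (max 2))
String 3: 'O=380w==' → invalid (bad char(s): ['=']; '=' in middle)
String 4: 'Y5WQUw======' → invalid (6 pad chars (max 2))
String 5: 'hxvs' → valid

Answer: no no no no yes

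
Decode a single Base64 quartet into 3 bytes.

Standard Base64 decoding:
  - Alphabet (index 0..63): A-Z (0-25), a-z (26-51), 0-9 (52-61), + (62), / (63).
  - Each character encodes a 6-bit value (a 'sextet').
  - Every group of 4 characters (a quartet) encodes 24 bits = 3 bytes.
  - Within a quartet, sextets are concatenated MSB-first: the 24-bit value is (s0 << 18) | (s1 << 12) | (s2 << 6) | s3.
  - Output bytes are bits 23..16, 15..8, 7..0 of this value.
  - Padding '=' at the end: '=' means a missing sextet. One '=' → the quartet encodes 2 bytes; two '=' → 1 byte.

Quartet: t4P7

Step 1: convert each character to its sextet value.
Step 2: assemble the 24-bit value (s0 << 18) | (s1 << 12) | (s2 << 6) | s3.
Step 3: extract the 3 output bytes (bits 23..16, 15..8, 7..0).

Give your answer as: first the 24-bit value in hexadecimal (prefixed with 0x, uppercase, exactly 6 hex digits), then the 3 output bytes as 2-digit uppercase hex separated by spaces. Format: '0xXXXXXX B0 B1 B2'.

Sextets: t=45, 4=56, P=15, 7=59
24-bit: (45<<18) | (56<<12) | (15<<6) | 59
      = 0xB40000 | 0x038000 | 0x0003C0 | 0x00003B
      = 0xB783FB
Bytes: (v>>16)&0xFF=B7, (v>>8)&0xFF=83, v&0xFF=FB

Answer: 0xB783FB B7 83 FB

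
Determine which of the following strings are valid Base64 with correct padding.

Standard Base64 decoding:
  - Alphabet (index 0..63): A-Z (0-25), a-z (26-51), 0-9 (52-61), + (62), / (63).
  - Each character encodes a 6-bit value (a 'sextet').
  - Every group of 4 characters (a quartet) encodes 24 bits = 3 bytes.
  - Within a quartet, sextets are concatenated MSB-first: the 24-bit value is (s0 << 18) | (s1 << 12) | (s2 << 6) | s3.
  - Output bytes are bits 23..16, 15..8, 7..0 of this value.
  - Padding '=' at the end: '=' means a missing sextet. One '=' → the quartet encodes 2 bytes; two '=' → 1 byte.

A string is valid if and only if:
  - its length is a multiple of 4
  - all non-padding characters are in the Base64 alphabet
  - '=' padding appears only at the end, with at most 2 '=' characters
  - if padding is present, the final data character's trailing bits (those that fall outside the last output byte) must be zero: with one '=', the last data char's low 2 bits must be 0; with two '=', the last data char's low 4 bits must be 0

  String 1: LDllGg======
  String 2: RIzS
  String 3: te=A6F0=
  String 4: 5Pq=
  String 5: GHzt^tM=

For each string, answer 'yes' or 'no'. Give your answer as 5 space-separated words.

Answer: no yes no no no

Derivation:
String 1: 'LDllGg======' → invalid (6 pad chars (max 2))
String 2: 'RIzS' → valid
String 3: 'te=A6F0=' → invalid (bad char(s): ['=']; '=' in middle)
String 4: '5Pq=' → invalid (bad trailing bits)
String 5: 'GHzt^tM=' → invalid (bad char(s): ['^'])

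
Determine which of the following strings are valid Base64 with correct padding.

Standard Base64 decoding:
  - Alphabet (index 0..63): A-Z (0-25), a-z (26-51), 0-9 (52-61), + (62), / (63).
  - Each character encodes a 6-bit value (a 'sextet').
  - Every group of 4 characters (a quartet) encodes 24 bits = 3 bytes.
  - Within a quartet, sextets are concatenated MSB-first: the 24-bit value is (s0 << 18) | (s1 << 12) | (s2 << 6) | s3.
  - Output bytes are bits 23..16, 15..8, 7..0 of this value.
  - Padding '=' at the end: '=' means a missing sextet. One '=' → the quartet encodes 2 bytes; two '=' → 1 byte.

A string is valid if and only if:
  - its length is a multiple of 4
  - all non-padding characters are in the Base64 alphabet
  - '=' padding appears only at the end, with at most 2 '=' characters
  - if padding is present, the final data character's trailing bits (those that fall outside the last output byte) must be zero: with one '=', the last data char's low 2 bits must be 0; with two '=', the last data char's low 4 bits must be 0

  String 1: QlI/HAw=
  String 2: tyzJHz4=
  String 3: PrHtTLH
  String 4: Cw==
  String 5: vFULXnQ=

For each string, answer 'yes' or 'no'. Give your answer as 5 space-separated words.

Answer: yes yes no yes yes

Derivation:
String 1: 'QlI/HAw=' → valid
String 2: 'tyzJHz4=' → valid
String 3: 'PrHtTLH' → invalid (len=7 not mult of 4)
String 4: 'Cw==' → valid
String 5: 'vFULXnQ=' → valid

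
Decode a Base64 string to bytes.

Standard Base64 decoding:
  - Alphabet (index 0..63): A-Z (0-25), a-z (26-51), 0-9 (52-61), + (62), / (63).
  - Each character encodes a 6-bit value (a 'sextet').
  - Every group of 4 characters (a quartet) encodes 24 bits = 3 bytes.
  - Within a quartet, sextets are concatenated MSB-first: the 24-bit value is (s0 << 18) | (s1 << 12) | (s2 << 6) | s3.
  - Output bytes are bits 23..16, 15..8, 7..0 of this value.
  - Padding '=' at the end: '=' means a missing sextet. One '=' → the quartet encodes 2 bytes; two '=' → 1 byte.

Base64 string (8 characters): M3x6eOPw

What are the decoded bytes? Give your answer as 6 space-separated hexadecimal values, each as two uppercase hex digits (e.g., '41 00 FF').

Answer: 33 7C 7A 78 E3 F0

Derivation:
After char 0 ('M'=12): chars_in_quartet=1 acc=0xC bytes_emitted=0
After char 1 ('3'=55): chars_in_quartet=2 acc=0x337 bytes_emitted=0
After char 2 ('x'=49): chars_in_quartet=3 acc=0xCDF1 bytes_emitted=0
After char 3 ('6'=58): chars_in_quartet=4 acc=0x337C7A -> emit 33 7C 7A, reset; bytes_emitted=3
After char 4 ('e'=30): chars_in_quartet=1 acc=0x1E bytes_emitted=3
After char 5 ('O'=14): chars_in_quartet=2 acc=0x78E bytes_emitted=3
After char 6 ('P'=15): chars_in_quartet=3 acc=0x1E38F bytes_emitted=3
After char 7 ('w'=48): chars_in_quartet=4 acc=0x78E3F0 -> emit 78 E3 F0, reset; bytes_emitted=6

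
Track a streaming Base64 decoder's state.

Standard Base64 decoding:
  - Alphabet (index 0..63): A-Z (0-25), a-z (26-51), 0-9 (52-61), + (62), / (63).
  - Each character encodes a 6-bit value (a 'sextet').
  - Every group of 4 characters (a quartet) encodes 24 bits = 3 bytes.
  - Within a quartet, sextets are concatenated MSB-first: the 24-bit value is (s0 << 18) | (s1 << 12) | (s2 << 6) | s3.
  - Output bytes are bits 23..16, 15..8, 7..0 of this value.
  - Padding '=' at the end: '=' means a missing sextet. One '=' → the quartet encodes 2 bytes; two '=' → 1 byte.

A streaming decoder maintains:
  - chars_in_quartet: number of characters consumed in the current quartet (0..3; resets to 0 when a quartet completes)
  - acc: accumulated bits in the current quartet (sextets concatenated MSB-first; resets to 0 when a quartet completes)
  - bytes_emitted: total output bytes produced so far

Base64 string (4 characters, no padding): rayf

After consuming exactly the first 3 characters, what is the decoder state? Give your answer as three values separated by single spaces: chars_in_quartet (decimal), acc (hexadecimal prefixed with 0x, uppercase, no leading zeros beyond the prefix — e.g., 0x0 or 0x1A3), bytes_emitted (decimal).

After char 0 ('r'=43): chars_in_quartet=1 acc=0x2B bytes_emitted=0
After char 1 ('a'=26): chars_in_quartet=2 acc=0xADA bytes_emitted=0
After char 2 ('y'=50): chars_in_quartet=3 acc=0x2B6B2 bytes_emitted=0

Answer: 3 0x2B6B2 0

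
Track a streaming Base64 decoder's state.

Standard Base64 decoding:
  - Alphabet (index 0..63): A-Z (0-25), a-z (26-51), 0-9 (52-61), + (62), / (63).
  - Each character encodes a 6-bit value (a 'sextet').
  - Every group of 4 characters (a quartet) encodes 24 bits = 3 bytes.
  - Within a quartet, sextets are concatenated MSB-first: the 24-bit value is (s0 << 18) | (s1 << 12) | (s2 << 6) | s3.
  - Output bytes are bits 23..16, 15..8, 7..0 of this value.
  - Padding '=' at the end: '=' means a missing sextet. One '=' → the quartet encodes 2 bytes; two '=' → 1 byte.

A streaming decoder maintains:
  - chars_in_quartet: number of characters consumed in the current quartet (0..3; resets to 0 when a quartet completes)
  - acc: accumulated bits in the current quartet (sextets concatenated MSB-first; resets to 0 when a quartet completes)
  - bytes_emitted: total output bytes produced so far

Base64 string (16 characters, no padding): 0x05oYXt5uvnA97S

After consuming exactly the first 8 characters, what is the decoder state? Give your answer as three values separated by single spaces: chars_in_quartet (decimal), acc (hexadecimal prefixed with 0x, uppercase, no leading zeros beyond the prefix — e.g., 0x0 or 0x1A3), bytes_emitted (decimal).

After char 0 ('0'=52): chars_in_quartet=1 acc=0x34 bytes_emitted=0
After char 1 ('x'=49): chars_in_quartet=2 acc=0xD31 bytes_emitted=0
After char 2 ('0'=52): chars_in_quartet=3 acc=0x34C74 bytes_emitted=0
After char 3 ('5'=57): chars_in_quartet=4 acc=0xD31D39 -> emit D3 1D 39, reset; bytes_emitted=3
After char 4 ('o'=40): chars_in_quartet=1 acc=0x28 bytes_emitted=3
After char 5 ('Y'=24): chars_in_quartet=2 acc=0xA18 bytes_emitted=3
After char 6 ('X'=23): chars_in_quartet=3 acc=0x28617 bytes_emitted=3
After char 7 ('t'=45): chars_in_quartet=4 acc=0xA185ED -> emit A1 85 ED, reset; bytes_emitted=6

Answer: 0 0x0 6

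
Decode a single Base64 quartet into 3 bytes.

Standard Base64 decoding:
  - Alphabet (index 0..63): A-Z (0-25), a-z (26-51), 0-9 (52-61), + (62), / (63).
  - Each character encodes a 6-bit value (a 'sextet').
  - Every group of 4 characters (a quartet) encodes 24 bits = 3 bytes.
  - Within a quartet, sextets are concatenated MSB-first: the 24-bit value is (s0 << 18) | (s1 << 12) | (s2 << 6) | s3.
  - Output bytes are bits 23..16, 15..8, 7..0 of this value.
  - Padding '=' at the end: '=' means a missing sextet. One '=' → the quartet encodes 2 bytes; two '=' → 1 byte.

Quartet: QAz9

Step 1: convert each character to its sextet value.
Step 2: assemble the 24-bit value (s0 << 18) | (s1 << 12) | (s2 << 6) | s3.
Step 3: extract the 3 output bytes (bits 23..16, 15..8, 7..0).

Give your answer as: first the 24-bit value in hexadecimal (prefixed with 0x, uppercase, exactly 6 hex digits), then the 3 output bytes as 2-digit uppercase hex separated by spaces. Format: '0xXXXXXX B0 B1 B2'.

Sextets: Q=16, A=0, z=51, 9=61
24-bit: (16<<18) | (0<<12) | (51<<6) | 61
      = 0x400000 | 0x000000 | 0x000CC0 | 0x00003D
      = 0x400CFD
Bytes: (v>>16)&0xFF=40, (v>>8)&0xFF=0C, v&0xFF=FD

Answer: 0x400CFD 40 0C FD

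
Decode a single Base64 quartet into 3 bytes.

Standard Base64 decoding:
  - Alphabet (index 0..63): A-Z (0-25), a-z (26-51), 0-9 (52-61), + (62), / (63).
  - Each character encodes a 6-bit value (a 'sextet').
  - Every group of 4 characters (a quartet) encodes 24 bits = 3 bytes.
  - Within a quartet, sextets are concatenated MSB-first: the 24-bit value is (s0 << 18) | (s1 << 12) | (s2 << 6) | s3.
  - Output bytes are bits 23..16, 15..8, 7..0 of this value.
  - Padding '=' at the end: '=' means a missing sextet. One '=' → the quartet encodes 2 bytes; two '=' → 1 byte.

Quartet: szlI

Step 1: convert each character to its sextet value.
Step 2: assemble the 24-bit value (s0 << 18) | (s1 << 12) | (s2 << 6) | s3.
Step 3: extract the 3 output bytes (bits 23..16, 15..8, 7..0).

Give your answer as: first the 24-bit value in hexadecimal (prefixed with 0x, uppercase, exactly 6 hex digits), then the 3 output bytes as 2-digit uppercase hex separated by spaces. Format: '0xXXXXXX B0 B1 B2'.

Sextets: s=44, z=51, l=37, I=8
24-bit: (44<<18) | (51<<12) | (37<<6) | 8
      = 0xB00000 | 0x033000 | 0x000940 | 0x000008
      = 0xB33948
Bytes: (v>>16)&0xFF=B3, (v>>8)&0xFF=39, v&0xFF=48

Answer: 0xB33948 B3 39 48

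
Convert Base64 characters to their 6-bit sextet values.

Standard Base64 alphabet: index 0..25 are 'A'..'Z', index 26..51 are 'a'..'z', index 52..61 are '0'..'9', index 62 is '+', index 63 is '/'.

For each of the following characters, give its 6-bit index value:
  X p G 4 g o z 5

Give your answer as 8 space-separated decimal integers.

Answer: 23 41 6 56 32 40 51 57

Derivation:
'X': A..Z range, ord('X') − ord('A') = 23
'p': a..z range, 26 + ord('p') − ord('a') = 41
'G': A..Z range, ord('G') − ord('A') = 6
'4': 0..9 range, 52 + ord('4') − ord('0') = 56
'g': a..z range, 26 + ord('g') − ord('a') = 32
'o': a..z range, 26 + ord('o') − ord('a') = 40
'z': a..z range, 26 + ord('z') − ord('a') = 51
'5': 0..9 range, 52 + ord('5') − ord('0') = 57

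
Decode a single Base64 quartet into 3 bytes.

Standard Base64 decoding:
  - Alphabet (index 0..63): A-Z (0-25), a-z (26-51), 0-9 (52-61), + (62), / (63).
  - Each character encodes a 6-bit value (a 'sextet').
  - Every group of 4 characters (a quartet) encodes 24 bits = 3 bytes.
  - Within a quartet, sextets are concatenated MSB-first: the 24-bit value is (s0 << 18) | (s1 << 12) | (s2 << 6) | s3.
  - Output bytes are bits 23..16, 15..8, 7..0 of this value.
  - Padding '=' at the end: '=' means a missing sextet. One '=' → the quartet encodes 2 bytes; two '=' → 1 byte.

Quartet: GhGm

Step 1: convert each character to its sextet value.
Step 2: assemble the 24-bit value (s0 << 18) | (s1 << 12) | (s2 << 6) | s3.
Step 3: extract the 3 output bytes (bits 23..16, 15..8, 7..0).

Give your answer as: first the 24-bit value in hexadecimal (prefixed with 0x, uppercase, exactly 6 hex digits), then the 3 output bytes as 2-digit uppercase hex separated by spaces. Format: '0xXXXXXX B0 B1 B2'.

Sextets: G=6, h=33, G=6, m=38
24-bit: (6<<18) | (33<<12) | (6<<6) | 38
      = 0x180000 | 0x021000 | 0x000180 | 0x000026
      = 0x1A11A6
Bytes: (v>>16)&0xFF=1A, (v>>8)&0xFF=11, v&0xFF=A6

Answer: 0x1A11A6 1A 11 A6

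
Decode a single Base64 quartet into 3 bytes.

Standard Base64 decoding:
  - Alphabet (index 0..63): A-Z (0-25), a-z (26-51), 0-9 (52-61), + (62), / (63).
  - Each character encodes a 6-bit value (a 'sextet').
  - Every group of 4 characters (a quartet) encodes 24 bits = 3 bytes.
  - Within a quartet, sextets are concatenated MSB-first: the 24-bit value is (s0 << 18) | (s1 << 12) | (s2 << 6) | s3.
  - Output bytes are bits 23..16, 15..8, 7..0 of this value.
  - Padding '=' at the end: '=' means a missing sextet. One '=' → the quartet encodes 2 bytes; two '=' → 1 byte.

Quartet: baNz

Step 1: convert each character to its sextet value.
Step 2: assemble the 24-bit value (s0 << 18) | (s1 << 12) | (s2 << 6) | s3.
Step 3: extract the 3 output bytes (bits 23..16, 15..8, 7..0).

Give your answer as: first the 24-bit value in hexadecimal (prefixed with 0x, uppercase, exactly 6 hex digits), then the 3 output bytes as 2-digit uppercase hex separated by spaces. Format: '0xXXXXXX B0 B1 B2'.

Sextets: b=27, a=26, N=13, z=51
24-bit: (27<<18) | (26<<12) | (13<<6) | 51
      = 0x6C0000 | 0x01A000 | 0x000340 | 0x000033
      = 0x6DA373
Bytes: (v>>16)&0xFF=6D, (v>>8)&0xFF=A3, v&0xFF=73

Answer: 0x6DA373 6D A3 73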